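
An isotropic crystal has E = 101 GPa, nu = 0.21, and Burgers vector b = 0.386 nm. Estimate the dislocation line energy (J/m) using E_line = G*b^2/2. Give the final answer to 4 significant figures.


Step 1: G = E / (2*(1+nu))
G = 101 / (2*(1+0.21)) = 41.7355 GPa = 4.17355e+10 Pa
Step 2: E_line = G*b^2/2
b = 0.386 nm = 3.86e-10 m
E_line = 0.5 * 4.17355e+10 * (3.86e-10)^2 = 3.109e-09 J/m


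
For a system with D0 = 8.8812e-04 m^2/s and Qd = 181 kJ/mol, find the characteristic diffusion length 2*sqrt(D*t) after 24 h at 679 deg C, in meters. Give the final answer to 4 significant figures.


Step 1: D = D0 * exp(-Qd/(R*T))
T = 952.15 K
D = 8.8812e-04 * exp(-181e3 / (8.314 * 952.15)) = 1.04355e-13 m^2/s
Step 2: L = 2*sqrt(D*t)
t = 24 h = 86400 s
L = 2*sqrt(1.04355e-13 * 86400) = 1.899e-04 m


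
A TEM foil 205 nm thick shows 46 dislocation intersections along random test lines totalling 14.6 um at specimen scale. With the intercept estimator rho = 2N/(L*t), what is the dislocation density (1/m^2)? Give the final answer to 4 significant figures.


rho = 2N / (L * t)
L = 14.6 um = 1.46e-05 m, t = 205 nm = 2.05e-07 m
rho = 2 * 46 / (1.46e-05 * 2.05e-07)
rho = 3.074e+13 1/m^2


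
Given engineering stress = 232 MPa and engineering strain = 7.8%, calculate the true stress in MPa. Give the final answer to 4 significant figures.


sigma_true = sigma_eng * (1 + epsilon_eng)
sigma_true = 232 * (1 + 0.078)
sigma_true = 250.1 MPa


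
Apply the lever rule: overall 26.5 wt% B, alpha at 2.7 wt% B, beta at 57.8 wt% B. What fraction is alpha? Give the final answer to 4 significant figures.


f_alpha = (C_beta - C0) / (C_beta - C_alpha)
f_alpha = (57.8 - 26.5) / (57.8 - 2.7)
f_alpha = 0.5681


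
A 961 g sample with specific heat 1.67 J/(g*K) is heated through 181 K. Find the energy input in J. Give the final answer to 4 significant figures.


Q = m * cp * dT
Q = 961 * 1.67 * 181
Q = 290500 J


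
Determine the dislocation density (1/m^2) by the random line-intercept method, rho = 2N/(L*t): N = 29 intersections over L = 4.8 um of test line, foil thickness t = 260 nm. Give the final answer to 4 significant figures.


rho = 2N / (L * t)
L = 4.8 um = 4.8e-06 m, t = 260 nm = 2.6e-07 m
rho = 2 * 29 / (4.8e-06 * 2.6e-07)
rho = 4.647e+13 1/m^2


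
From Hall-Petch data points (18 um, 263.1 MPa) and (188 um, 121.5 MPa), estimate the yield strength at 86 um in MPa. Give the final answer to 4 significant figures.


sigma_y = sigma0 + k / sqrt(d)
1/sqrt(d1) = 1/sqrt(1.8e-05) = 235.702;  1/sqrt(d2) = 72.9325
k = (sigma1 - sigma2) / (1/sqrt(d1) - 1/sqrt(d2)) = (263.1 - 121.5) / (235.702 - 72.9325) = 0.86994 MPa*m^0.5
sigma0 = sigma1 - k/sqrt(d1) = 263.1 - 0.86994*235.702 = 58.0531 MPa
sigma_y(d3) = 58.0531 + 0.86994 / sqrt(8.6e-05) = 151.9 MPa


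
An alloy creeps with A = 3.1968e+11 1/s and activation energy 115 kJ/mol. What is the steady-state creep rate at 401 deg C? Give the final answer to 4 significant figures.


rate = A * exp(-Q / (R*T))
T = 401 + 273.15 = 674.15 K
rate = 3.1968e+11 * exp(-115e3 / (8.314 * 674.15))
rate = 392.6 1/s


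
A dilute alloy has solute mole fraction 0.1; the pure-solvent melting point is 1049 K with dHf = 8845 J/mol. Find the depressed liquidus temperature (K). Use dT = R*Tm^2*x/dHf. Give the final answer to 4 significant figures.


dT = R*Tm^2*x / dHf
dT = 8.314 * 1049^2 * 0.1 / 8845
dT = 103.434 K
T_new = 1049 - 103.434 = 945.6 K


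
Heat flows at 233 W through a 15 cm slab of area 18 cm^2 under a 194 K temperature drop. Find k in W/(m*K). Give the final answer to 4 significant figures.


k = Q*L / (A*dT)
L = 0.15 m, A = 1.8e-03 m^2
k = 233 * 0.15 / (1.8e-03 * 194)
k = 100.1 W/(m*K)


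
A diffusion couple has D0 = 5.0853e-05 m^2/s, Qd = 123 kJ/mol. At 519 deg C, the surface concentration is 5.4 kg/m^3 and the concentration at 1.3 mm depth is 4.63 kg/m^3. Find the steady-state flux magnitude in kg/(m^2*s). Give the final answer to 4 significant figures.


Step 1: D = D0 * exp(-Qd/(R*T))
T = 519 + 273.15 = 792.15 K
D = 5.0853e-05 * exp(-123e3 / (8.314 * 792.15)) = 3.93878e-13 m^2/s
Step 2: J = D * (C1 - C2) / dx
J = 3.93878e-13 * (5.4 - 4.63) / 1.3e-03
J = 2.333e-10 kg/(m^2*s)


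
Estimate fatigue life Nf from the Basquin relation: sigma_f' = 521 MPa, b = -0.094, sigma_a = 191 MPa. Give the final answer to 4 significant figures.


sigma_a = sigma_f' * (2*Nf)^b
2*Nf = (sigma_a / sigma_f')^(1/b)
2*Nf = (191 / 521)^(1/-0.094)
2*Nf = 43273
Nf = 21640 cycles


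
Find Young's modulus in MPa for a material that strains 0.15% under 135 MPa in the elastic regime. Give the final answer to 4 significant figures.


E = sigma / epsilon
epsilon = 0.15% = 1.5e-03
E = 135 / 1.5e-03
E = 90000 MPa


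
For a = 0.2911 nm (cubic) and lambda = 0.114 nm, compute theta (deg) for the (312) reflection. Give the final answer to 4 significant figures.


d = a / sqrt(h^2+k^2+l^2)
d = 0.2911 / sqrt(14) = 0.0777997 nm
lambda = 2*d*sin(theta)  =>  sin(theta) = lambda / (2*d)
sin(theta) = 0.114 / (2 * 0.0777997) = 0.73265
theta = 47.11 deg


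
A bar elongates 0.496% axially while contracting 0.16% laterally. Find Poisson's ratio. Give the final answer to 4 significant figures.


nu = -epsilon_lat / epsilon_axial
Lateral strain is contraction (negative), so using magnitudes:
nu = 0.16 / 0.496
nu = 0.3226


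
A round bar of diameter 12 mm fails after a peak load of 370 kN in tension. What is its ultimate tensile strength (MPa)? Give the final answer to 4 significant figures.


A0 = pi*(d/2)^2 = pi*(12/2)^2 = 113.097 mm^2
UTS = F_max / A0 = 370*1000 / 113.097
UTS = 3272 MPa


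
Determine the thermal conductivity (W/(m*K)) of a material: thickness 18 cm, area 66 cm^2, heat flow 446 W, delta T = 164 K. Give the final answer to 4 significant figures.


k = Q*L / (A*dT)
L = 0.18 m, A = 6.6e-03 m^2
k = 446 * 0.18 / (6.6e-03 * 164)
k = 74.17 W/(m*K)


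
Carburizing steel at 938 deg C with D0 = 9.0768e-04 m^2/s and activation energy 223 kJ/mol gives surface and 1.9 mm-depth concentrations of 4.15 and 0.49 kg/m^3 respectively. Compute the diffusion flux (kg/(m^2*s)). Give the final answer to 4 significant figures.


Step 1: D = D0 * exp(-Qd/(R*T))
T = 938 + 273.15 = 1211.15 K
D = 9.0768e-04 * exp(-223e3 / (8.314 * 1211.15)) = 2.18782e-13 m^2/s
Step 2: J = D * (C1 - C2) / dx
J = 2.18782e-13 * (4.15 - 0.49) / 1.9e-03
J = 4.214e-10 kg/(m^2*s)


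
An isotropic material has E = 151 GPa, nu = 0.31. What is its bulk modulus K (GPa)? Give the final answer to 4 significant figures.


K = E / (3*(1-2*nu))
K = 151 / (3*(1-2*0.31))
K = 132.5 GPa


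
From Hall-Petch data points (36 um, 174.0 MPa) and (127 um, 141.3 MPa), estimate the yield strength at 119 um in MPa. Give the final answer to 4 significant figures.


sigma_y = sigma0 + k / sqrt(d)
1/sqrt(d1) = 1/sqrt(3.6e-05) = 166.667;  1/sqrt(d2) = 88.7357
k = (sigma1 - sigma2) / (1/sqrt(d1) - 1/sqrt(d2)) = (174.0 - 141.3) / (166.667 - 88.7357) = 0.419602 MPa*m^0.5
sigma0 = sigma1 - k/sqrt(d1) = 174.0 - 0.419602*166.667 = 104.066 MPa
sigma_y(d3) = 104.066 + 0.419602 / sqrt(1.19e-04) = 142.5 MPa


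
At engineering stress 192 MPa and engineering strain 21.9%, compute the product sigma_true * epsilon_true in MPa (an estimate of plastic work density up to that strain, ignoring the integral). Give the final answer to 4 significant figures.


sigma_true = sigma_eng * (1 + epsilon_eng)
sigma_true = 192 * (1 + 0.219) = 234.048 MPa
epsilon_true = ln(1 + epsilon_eng)
epsilon_true = ln(1 + 0.219) = 0.198031
sigma_true * epsilon_true = 234.048 * 0.198031 = 46.35 MPa


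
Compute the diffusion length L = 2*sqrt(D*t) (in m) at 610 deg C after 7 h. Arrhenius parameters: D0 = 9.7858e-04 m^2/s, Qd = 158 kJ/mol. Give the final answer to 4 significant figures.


Step 1: D = D0 * exp(-Qd/(R*T))
T = 883.15 K
D = 9.7858e-04 * exp(-158e3 / (8.314 * 883.15)) = 4.41792e-13 m^2/s
Step 2: L = 2*sqrt(D*t)
t = 7 h = 25200 s
L = 2*sqrt(4.41792e-13 * 25200) = 2.11e-04 m


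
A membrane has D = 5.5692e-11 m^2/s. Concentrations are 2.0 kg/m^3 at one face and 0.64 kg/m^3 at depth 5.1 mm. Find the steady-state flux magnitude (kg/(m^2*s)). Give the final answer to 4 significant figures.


J = -D * (dC/dx) = D * (C1 - C2) / dx
J = 5.5692e-11 * (2.0 - 0.64) / 5.1e-03
J = 1.485e-08 kg/(m^2*s)


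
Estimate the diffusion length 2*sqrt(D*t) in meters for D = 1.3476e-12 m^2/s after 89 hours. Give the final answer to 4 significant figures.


t = 89 hr = 320400 s
Diffusion length = 2*sqrt(D*t)
= 2*sqrt(1.3476e-12 * 320400)
= 1.314e-03 m


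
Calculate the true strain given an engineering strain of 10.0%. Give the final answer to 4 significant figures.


epsilon_true = ln(1 + epsilon_eng)
epsilon_true = ln(1 + 0.1)
epsilon_true = 0.09531


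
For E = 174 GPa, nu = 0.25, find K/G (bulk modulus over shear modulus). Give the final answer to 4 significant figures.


G = E / (2*(1+nu))
G = 174 / (2*(1+0.25)) = 69.6 GPa
K = E / (3*(1-2*nu))
K = 174 / (3*(1-2*0.25)) = 116 GPa
K/G = 116 / 69.6 = 1.667


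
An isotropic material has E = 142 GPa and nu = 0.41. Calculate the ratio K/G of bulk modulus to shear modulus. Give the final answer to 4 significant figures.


G = E / (2*(1+nu))
G = 142 / (2*(1+0.41)) = 50.3546 GPa
K = E / (3*(1-2*nu))
K = 142 / (3*(1-2*0.41)) = 262.963 GPa
K/G = 262.963 / 50.3546 = 5.222


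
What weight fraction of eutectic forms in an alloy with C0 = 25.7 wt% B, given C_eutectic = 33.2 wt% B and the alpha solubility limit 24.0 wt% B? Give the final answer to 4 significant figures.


f_primary = (C_e - C0) / (C_e - C_alpha_max)
f_primary = (33.2 - 25.7) / (33.2 - 24.0)
f_primary = 0.815217
f_eutectic = 1 - 0.815217 = 0.1848


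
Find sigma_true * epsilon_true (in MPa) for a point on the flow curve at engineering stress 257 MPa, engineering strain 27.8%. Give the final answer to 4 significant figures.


sigma_true = sigma_eng * (1 + epsilon_eng)
sigma_true = 257 * (1 + 0.278) = 328.446 MPa
epsilon_true = ln(1 + epsilon_eng)
epsilon_true = ln(1 + 0.278) = 0.245296
sigma_true * epsilon_true = 328.446 * 0.245296 = 80.57 MPa


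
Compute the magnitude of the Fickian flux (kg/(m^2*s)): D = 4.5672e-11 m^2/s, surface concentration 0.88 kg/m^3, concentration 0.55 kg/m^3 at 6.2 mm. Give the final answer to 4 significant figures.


J = -D * (dC/dx) = D * (C1 - C2) / dx
J = 4.5672e-11 * (0.88 - 0.55) / 6.2e-03
J = 2.431e-09 kg/(m^2*s)


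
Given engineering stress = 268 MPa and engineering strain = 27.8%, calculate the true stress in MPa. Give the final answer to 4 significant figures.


sigma_true = sigma_eng * (1 + epsilon_eng)
sigma_true = 268 * (1 + 0.278)
sigma_true = 342.5 MPa


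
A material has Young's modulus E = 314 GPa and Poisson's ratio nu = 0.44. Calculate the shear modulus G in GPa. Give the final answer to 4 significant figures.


G = E / (2*(1+nu))
G = 314 / (2*(1+0.44))
G = 109 GPa


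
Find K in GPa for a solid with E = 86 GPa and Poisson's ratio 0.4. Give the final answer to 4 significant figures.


K = E / (3*(1-2*nu))
K = 86 / (3*(1-2*0.4))
K = 143.3 GPa


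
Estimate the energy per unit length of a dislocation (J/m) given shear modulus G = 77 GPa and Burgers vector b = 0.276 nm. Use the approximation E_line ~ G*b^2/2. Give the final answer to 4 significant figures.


E = G*b^2/2
b = 0.276 nm = 2.76e-10 m
G = 77 GPa = 7.7e+10 Pa
E = 0.5 * 7.7e+10 * (2.76e-10)^2
E = 2.933e-09 J/m


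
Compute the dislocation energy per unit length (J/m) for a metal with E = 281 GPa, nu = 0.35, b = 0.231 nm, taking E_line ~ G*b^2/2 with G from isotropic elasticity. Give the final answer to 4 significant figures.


Step 1: G = E / (2*(1+nu))
G = 281 / (2*(1+0.35)) = 104.074 GPa = 1.04074e+11 Pa
Step 2: E_line = G*b^2/2
b = 0.231 nm = 2.31e-10 m
E_line = 0.5 * 1.04074e+11 * (2.31e-10)^2 = 2.777e-09 J/m


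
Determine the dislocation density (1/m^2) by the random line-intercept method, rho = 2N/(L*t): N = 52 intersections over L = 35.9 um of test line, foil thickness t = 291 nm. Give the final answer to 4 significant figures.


rho = 2N / (L * t)
L = 35.9 um = 3.59e-05 m, t = 291 nm = 2.91e-07 m
rho = 2 * 52 / (3.59e-05 * 2.91e-07)
rho = 9.955e+12 1/m^2


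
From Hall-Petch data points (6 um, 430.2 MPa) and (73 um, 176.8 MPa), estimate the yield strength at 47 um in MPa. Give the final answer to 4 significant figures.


sigma_y = sigma0 + k / sqrt(d)
1/sqrt(d1) = 1/sqrt(6e-06) = 408.248;  1/sqrt(d2) = 117.041
k = (sigma1 - sigma2) / (1/sqrt(d1) - 1/sqrt(d2)) = (430.2 - 176.8) / (408.248 - 117.041) = 0.870171 MPa*m^0.5
sigma0 = sigma1 - k/sqrt(d1) = 430.2 - 0.870171*408.248 = 74.9542 MPa
sigma_y(d3) = 74.9542 + 0.870171 / sqrt(4.7e-05) = 201.9 MPa


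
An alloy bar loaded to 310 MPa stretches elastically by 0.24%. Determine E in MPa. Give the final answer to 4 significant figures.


E = sigma / epsilon
epsilon = 0.24% = 2.4e-03
E = 310 / 2.4e-03
E = 129200 MPa


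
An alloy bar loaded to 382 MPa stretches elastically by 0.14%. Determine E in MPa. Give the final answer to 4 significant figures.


E = sigma / epsilon
epsilon = 0.14% = 1.4e-03
E = 382 / 1.4e-03
E = 272900 MPa


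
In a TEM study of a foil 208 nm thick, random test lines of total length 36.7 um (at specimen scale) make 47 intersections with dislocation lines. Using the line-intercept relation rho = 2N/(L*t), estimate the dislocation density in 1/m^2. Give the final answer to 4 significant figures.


rho = 2N / (L * t)
L = 36.7 um = 3.67e-05 m, t = 208 nm = 2.08e-07 m
rho = 2 * 47 / (3.67e-05 * 2.08e-07)
rho = 1.231e+13 1/m^2


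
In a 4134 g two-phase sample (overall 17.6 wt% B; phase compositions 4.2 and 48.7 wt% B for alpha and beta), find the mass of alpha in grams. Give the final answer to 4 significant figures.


f_alpha = (C_beta - C0) / (C_beta - C_alpha)
f_alpha = (48.7 - 17.6) / (48.7 - 4.2) = 0.698876
m_alpha = f_alpha * m_total = 0.698876 * 4134 = 2889 g


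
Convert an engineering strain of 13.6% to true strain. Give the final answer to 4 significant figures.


epsilon_true = ln(1 + epsilon_eng)
epsilon_true = ln(1 + 0.136)
epsilon_true = 0.1275


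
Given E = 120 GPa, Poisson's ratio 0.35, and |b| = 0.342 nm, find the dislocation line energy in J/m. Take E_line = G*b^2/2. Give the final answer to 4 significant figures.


Step 1: G = E / (2*(1+nu))
G = 120 / (2*(1+0.35)) = 44.4444 GPa = 4.44444e+10 Pa
Step 2: E_line = G*b^2/2
b = 0.342 nm = 3.42e-10 m
E_line = 0.5 * 4.44444e+10 * (3.42e-10)^2 = 2.599e-09 J/m


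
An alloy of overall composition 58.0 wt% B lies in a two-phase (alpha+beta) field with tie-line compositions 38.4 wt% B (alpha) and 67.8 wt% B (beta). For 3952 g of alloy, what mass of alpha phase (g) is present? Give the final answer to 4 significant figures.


f_alpha = (C_beta - C0) / (C_beta - C_alpha)
f_alpha = (67.8 - 58.0) / (67.8 - 38.4) = 0.333333
m_alpha = f_alpha * m_total = 0.333333 * 3952 = 1317 g


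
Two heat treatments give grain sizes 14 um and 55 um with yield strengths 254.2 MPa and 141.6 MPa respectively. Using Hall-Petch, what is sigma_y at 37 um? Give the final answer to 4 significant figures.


sigma_y = sigma0 + k / sqrt(d)
1/sqrt(d1) = 1/sqrt(1.4e-05) = 267.261;  1/sqrt(d2) = 134.84
k = (sigma1 - sigma2) / (1/sqrt(d1) - 1/sqrt(d2)) = (254.2 - 141.6) / (267.261 - 134.84) = 0.850317 MPa*m^0.5
sigma0 = sigma1 - k/sqrt(d1) = 254.2 - 0.850317*267.261 = 26.9433 MPa
sigma_y(d3) = 26.9433 + 0.850317 / sqrt(3.7e-05) = 166.7 MPa


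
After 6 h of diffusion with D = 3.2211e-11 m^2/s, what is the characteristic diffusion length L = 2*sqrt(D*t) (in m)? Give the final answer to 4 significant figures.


t = 6 hr = 21600 s
Diffusion length = 2*sqrt(D*t)
= 2*sqrt(3.2211e-11 * 21600)
= 1.668e-03 m


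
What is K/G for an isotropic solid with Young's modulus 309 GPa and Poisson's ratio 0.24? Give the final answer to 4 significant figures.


G = E / (2*(1+nu))
G = 309 / (2*(1+0.24)) = 124.597 GPa
K = E / (3*(1-2*nu))
K = 309 / (3*(1-2*0.24)) = 198.077 GPa
K/G = 198.077 / 124.597 = 1.59


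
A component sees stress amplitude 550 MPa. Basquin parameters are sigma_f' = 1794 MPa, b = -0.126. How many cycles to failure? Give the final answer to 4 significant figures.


sigma_a = sigma_f' * (2*Nf)^b
2*Nf = (sigma_a / sigma_f')^(1/b)
2*Nf = (550 / 1794)^(1/-0.126)
2*Nf = 11887.1
Nf = 5944 cycles


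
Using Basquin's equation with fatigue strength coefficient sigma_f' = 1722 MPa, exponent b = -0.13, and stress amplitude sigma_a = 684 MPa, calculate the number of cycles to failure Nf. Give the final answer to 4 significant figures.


sigma_a = sigma_f' * (2*Nf)^b
2*Nf = (sigma_a / sigma_f')^(1/b)
2*Nf = (684 / 1722)^(1/-0.13)
2*Nf = 1214.62
Nf = 607.3 cycles


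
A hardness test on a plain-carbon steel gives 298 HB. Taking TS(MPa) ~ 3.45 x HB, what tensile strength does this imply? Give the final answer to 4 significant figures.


TS (MPa) = 3.45 * HB
TS = 3.45 * 298
TS = 1028 MPa


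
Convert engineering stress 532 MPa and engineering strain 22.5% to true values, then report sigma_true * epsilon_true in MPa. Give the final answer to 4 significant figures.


sigma_true = sigma_eng * (1 + epsilon_eng)
sigma_true = 532 * (1 + 0.225) = 651.7 MPa
epsilon_true = ln(1 + epsilon_eng)
epsilon_true = ln(1 + 0.225) = 0.202941
sigma_true * epsilon_true = 651.7 * 0.202941 = 132.3 MPa


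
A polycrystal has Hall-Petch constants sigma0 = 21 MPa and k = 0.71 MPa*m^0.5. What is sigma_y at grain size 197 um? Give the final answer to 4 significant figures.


sigma_y = sigma0 + k / sqrt(d)
d = 197 um = 1.97e-04 m
sigma_y = 21 + 0.71 / sqrt(1.97e-04)
sigma_y = 71.59 MPa


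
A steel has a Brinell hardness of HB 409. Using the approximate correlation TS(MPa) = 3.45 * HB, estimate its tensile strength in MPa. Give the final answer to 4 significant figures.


TS (MPa) = 3.45 * HB
TS = 3.45 * 409
TS = 1411 MPa


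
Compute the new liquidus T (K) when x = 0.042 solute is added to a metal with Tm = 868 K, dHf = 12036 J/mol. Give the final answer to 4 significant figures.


dT = R*Tm^2*x / dHf
dT = 8.314 * 868^2 * 0.042 / 12036
dT = 21.8583 K
T_new = 868 - 21.8583 = 846.1 K


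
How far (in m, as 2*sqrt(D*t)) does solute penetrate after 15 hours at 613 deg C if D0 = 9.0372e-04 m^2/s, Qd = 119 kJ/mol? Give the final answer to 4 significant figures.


Step 1: D = D0 * exp(-Qd/(R*T))
T = 886.15 K
D = 9.0372e-04 * exp(-119e3 / (8.314 * 886.15)) = 8.73483e-11 m^2/s
Step 2: L = 2*sqrt(D*t)
t = 15 h = 54000 s
L = 2*sqrt(8.73483e-11 * 54000) = 4.344e-03 m


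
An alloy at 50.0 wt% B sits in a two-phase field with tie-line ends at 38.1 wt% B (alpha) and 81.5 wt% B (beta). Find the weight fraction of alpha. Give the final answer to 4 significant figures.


f_alpha = (C_beta - C0) / (C_beta - C_alpha)
f_alpha = (81.5 - 50.0) / (81.5 - 38.1)
f_alpha = 0.7258


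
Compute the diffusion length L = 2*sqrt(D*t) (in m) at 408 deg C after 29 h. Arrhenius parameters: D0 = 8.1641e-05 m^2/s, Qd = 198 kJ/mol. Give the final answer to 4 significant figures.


Step 1: D = D0 * exp(-Qd/(R*T))
T = 681.15 K
D = 8.1641e-05 * exp(-198e3 / (8.314 * 681.15)) = 5.33999e-20 m^2/s
Step 2: L = 2*sqrt(D*t)
t = 29 h = 104400 s
L = 2*sqrt(5.33999e-20 * 104400) = 1.493e-07 m


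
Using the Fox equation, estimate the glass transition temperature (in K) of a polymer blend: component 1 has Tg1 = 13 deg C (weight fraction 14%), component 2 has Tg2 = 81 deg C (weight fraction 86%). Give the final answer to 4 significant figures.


1/Tg = w1/Tg1 + w2/Tg2 (in Kelvin)
Tg1 = 286.15 K, Tg2 = 354.15 K
1/Tg = 0.14/286.15 + 0.86/354.15
Tg = 342.7 K


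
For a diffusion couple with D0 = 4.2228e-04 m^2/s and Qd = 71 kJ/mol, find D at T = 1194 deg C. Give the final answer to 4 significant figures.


D = D0 * exp(-Qd / (R*T))
T = 1467.15 K
D = 4.2228e-04 * exp(-71e3 / (8.314 * 1467.15))
D = 1.252e-06 m^2/s


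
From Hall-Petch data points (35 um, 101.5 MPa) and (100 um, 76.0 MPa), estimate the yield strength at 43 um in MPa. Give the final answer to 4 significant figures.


sigma_y = sigma0 + k / sqrt(d)
1/sqrt(d1) = 1/sqrt(3.5e-05) = 169.031;  1/sqrt(d2) = 100
k = (sigma1 - sigma2) / (1/sqrt(d1) - 1/sqrt(d2)) = (101.5 - 76.0) / (169.031 - 100) = 0.3694 MPa*m^0.5
sigma0 = sigma1 - k/sqrt(d1) = 101.5 - 0.3694*169.031 = 39.06 MPa
sigma_y(d3) = 39.06 + 0.3694 / sqrt(4.3e-05) = 95.39 MPa


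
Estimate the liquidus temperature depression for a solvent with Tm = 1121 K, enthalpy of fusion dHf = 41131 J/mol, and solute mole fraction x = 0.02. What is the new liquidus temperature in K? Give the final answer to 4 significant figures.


dT = R*Tm^2*x / dHf
dT = 8.314 * 1121^2 * 0.02 / 41131
dT = 5.08021 K
T_new = 1121 - 5.08021 = 1116 K


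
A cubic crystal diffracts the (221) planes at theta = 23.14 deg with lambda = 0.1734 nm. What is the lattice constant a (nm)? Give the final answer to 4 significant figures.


d = lambda / (2*sin(theta))
d = 0.1734 / (2*sin(23.14 deg))
d = 0.220622 nm
a = d * sqrt(h^2+k^2+l^2) = 0.220622 * sqrt(9)
a = 0.6619 nm


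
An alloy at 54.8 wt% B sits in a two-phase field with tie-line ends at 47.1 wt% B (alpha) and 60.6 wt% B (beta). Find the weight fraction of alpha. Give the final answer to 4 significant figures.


f_alpha = (C_beta - C0) / (C_beta - C_alpha)
f_alpha = (60.6 - 54.8) / (60.6 - 47.1)
f_alpha = 0.4296


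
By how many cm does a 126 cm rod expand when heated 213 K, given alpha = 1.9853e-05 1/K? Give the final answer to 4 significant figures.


dL = L0 * alpha * dT
dL = 126 * 1.9853e-05 * 213
dL = 0.5328 cm


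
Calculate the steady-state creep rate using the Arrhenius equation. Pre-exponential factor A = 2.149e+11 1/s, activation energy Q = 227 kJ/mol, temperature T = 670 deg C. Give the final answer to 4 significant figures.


rate = A * exp(-Q / (R*T))
T = 670 + 273.15 = 943.15 K
rate = 2.149e+11 * exp(-227e3 / (8.314 * 943.15))
rate = 0.05752 1/s


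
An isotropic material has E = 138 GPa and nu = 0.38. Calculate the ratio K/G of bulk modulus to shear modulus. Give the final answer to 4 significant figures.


G = E / (2*(1+nu))
G = 138 / (2*(1+0.38)) = 50 GPa
K = E / (3*(1-2*nu))
K = 138 / (3*(1-2*0.38)) = 191.667 GPa
K/G = 191.667 / 50 = 3.833


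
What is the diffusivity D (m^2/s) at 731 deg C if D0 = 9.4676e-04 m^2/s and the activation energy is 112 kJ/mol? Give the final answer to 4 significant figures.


D = D0 * exp(-Qd / (R*T))
T = 1004.15 K
D = 9.4676e-04 * exp(-112e3 / (8.314 * 1004.15))
D = 1.412e-09 m^2/s


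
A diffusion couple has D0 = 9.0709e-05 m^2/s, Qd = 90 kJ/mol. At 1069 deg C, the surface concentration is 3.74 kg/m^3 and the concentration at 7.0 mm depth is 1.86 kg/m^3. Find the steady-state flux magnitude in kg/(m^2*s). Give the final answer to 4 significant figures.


Step 1: D = D0 * exp(-Qd/(R*T))
T = 1069 + 273.15 = 1342.15 K
D = 9.0709e-05 * exp(-90e3 / (8.314 * 1342.15)) = 2.85001e-08 m^2/s
Step 2: J = D * (C1 - C2) / dx
J = 2.85001e-08 * (3.74 - 1.86) / 7e-03
J = 7.654e-06 kg/(m^2*s)


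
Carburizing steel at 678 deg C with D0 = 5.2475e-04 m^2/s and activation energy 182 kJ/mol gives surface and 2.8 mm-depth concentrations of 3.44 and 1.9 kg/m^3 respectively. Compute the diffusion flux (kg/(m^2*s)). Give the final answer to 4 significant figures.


Step 1: D = D0 * exp(-Qd/(R*T))
T = 678 + 273.15 = 951.15 K
D = 5.2475e-04 * exp(-182e3 / (8.314 * 951.15)) = 5.30436e-14 m^2/s
Step 2: J = D * (C1 - C2) / dx
J = 5.30436e-14 * (3.44 - 1.9) / 2.8e-03
J = 2.917e-11 kg/(m^2*s)


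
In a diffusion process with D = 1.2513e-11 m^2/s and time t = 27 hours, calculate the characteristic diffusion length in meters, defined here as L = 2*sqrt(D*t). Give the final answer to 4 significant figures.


t = 27 hr = 97200 s
Diffusion length = 2*sqrt(D*t)
= 2*sqrt(1.2513e-11 * 97200)
= 2.206e-03 m


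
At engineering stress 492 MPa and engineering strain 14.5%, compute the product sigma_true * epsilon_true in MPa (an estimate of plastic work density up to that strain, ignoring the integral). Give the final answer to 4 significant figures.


sigma_true = sigma_eng * (1 + epsilon_eng)
sigma_true = 492 * (1 + 0.145) = 563.34 MPa
epsilon_true = ln(1 + epsilon_eng)
epsilon_true = ln(1 + 0.145) = 0.135405
sigma_true * epsilon_true = 563.34 * 0.135405 = 76.28 MPa


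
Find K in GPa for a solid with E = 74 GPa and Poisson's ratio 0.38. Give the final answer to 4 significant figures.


K = E / (3*(1-2*nu))
K = 74 / (3*(1-2*0.38))
K = 102.8 GPa


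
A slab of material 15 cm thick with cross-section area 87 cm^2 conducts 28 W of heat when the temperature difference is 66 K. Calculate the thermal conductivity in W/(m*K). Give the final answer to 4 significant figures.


k = Q*L / (A*dT)
L = 0.15 m, A = 8.7e-03 m^2
k = 28 * 0.15 / (8.7e-03 * 66)
k = 7.315 W/(m*K)


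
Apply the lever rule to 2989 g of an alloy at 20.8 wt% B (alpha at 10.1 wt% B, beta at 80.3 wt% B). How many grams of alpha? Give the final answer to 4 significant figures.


f_alpha = (C_beta - C0) / (C_beta - C_alpha)
f_alpha = (80.3 - 20.8) / (80.3 - 10.1) = 0.847578
m_alpha = f_alpha * m_total = 0.847578 * 2989 = 2533 g


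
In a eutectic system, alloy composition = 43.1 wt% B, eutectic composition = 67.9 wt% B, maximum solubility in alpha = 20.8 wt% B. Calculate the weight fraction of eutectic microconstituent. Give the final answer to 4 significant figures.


f_primary = (C_e - C0) / (C_e - C_alpha_max)
f_primary = (67.9 - 43.1) / (67.9 - 20.8)
f_primary = 0.526539
f_eutectic = 1 - 0.526539 = 0.4735


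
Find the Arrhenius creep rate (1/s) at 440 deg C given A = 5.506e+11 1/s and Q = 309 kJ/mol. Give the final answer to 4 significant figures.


rate = A * exp(-Q / (R*T))
T = 440 + 273.15 = 713.15 K
rate = 5.506e+11 * exp(-309e3 / (8.314 * 713.15))
rate = 1.28e-11 1/s


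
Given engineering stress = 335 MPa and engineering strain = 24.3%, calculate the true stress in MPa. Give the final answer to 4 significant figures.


sigma_true = sigma_eng * (1 + epsilon_eng)
sigma_true = 335 * (1 + 0.243)
sigma_true = 416.4 MPa


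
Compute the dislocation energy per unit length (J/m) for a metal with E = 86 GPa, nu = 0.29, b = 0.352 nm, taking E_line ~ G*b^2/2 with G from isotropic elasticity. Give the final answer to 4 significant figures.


Step 1: G = E / (2*(1+nu))
G = 86 / (2*(1+0.29)) = 33.3333 GPa = 3.33333e+10 Pa
Step 2: E_line = G*b^2/2
b = 0.352 nm = 3.52e-10 m
E_line = 0.5 * 3.33333e+10 * (3.52e-10)^2 = 2.065e-09 J/m


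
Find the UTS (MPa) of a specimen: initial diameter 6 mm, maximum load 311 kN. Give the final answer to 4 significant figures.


A0 = pi*(d/2)^2 = pi*(6/2)^2 = 28.2743 mm^2
UTS = F_max / A0 = 311*1000 / 28.2743
UTS = 11000 MPa


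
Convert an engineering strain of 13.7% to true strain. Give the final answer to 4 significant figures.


epsilon_true = ln(1 + epsilon_eng)
epsilon_true = ln(1 + 0.137)
epsilon_true = 0.1284


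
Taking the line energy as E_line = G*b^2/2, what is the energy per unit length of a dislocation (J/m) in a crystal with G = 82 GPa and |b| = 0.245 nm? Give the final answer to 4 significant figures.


E = G*b^2/2
b = 0.245 nm = 2.45e-10 m
G = 82 GPa = 8.2e+10 Pa
E = 0.5 * 8.2e+10 * (2.45e-10)^2
E = 2.461e-09 J/m


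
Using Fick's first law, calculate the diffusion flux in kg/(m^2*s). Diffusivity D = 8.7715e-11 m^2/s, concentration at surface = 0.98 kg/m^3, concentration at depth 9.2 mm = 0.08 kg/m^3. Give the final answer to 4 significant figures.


J = -D * (dC/dx) = D * (C1 - C2) / dx
J = 8.7715e-11 * (0.98 - 0.08) / 9.2e-03
J = 8.581e-09 kg/(m^2*s)


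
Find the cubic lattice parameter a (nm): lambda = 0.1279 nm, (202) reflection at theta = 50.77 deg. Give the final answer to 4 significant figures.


d = lambda / (2*sin(theta))
d = 0.1279 / (2*sin(50.77 deg))
d = 0.0825573 nm
a = d * sqrt(h^2+k^2+l^2) = 0.0825573 * sqrt(8)
a = 0.2335 nm


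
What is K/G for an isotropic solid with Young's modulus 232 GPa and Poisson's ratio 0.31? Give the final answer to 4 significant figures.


G = E / (2*(1+nu))
G = 232 / (2*(1+0.31)) = 88.5496 GPa
K = E / (3*(1-2*nu))
K = 232 / (3*(1-2*0.31)) = 203.509 GPa
K/G = 203.509 / 88.5496 = 2.298


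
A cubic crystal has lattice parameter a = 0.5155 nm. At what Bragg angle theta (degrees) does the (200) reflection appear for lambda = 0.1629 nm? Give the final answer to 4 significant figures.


d = a / sqrt(h^2+k^2+l^2)
d = 0.5155 / sqrt(4) = 0.25775 nm
lambda = 2*d*sin(theta)  =>  sin(theta) = lambda / (2*d)
sin(theta) = 0.1629 / (2 * 0.25775) = 0.316004
theta = 18.42 deg


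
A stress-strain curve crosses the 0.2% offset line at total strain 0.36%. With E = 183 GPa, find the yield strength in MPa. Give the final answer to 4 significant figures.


Offset strain = 0.002
Elastic strain at yield = total_strain - offset = 3.6e-03 - 0.002 = 1.6e-03
sigma_y = E * elastic_strain = 183000 * 1.6e-03
sigma_y = 292.8 MPa


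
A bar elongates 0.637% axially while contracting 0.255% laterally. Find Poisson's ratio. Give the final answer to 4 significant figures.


nu = -epsilon_lat / epsilon_axial
Lateral strain is contraction (negative), so using magnitudes:
nu = 0.255 / 0.637
nu = 0.4003


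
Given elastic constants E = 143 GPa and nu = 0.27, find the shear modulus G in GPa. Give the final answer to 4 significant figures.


G = E / (2*(1+nu))
G = 143 / (2*(1+0.27))
G = 56.3 GPa


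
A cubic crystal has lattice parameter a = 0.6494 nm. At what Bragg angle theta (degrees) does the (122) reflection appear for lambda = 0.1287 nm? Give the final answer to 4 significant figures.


d = a / sqrt(h^2+k^2+l^2)
d = 0.6494 / sqrt(9) = 0.216467 nm
lambda = 2*d*sin(theta)  =>  sin(theta) = lambda / (2*d)
sin(theta) = 0.1287 / (2 * 0.216467) = 0.297274
theta = 17.29 deg


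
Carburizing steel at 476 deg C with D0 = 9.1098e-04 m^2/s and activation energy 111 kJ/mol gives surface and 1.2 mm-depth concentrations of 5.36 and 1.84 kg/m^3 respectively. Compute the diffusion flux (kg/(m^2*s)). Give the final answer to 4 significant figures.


Step 1: D = D0 * exp(-Qd/(R*T))
T = 476 + 273.15 = 749.15 K
D = 9.1098e-04 * exp(-111e3 / (8.314 * 749.15)) = 1.65856e-11 m^2/s
Step 2: J = D * (C1 - C2) / dx
J = 1.65856e-11 * (5.36 - 1.84) / 1.2e-03
J = 4.865e-08 kg/(m^2*s)


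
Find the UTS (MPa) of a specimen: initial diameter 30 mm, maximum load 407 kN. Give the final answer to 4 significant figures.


A0 = pi*(d/2)^2 = pi*(30/2)^2 = 706.858 mm^2
UTS = F_max / A0 = 407*1000 / 706.858
UTS = 575.8 MPa


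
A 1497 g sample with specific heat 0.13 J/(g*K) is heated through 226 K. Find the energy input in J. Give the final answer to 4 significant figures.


Q = m * cp * dT
Q = 1497 * 0.13 * 226
Q = 43980 J


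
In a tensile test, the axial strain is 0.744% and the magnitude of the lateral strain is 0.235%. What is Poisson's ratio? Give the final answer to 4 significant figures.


nu = -epsilon_lat / epsilon_axial
Lateral strain is contraction (negative), so using magnitudes:
nu = 0.235 / 0.744
nu = 0.3159


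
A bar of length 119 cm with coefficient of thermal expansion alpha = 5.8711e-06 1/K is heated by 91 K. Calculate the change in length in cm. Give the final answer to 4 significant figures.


dL = L0 * alpha * dT
dL = 119 * 5.8711e-06 * 91
dL = 0.06358 cm


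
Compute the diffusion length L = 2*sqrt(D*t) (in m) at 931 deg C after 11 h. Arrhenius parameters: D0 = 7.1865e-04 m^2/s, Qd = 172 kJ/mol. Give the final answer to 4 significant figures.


Step 1: D = D0 * exp(-Qd/(R*T))
T = 1204.15 K
D = 7.1865e-04 * exp(-172e3 / (8.314 * 1204.15)) = 2.48363e-11 m^2/s
Step 2: L = 2*sqrt(D*t)
t = 11 h = 39600 s
L = 2*sqrt(2.48363e-11 * 39600) = 1.983e-03 m


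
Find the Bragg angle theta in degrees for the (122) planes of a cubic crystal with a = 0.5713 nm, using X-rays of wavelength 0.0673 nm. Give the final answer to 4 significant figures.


d = a / sqrt(h^2+k^2+l^2)
d = 0.5713 / sqrt(9) = 0.190433 nm
lambda = 2*d*sin(theta)  =>  sin(theta) = lambda / (2*d)
sin(theta) = 0.0673 / (2 * 0.190433) = 0.176702
theta = 10.18 deg


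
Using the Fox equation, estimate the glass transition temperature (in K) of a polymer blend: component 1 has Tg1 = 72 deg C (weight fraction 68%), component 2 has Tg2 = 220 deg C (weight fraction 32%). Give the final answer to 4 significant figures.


1/Tg = w1/Tg1 + w2/Tg2 (in Kelvin)
Tg1 = 345.15 K, Tg2 = 493.15 K
1/Tg = 0.68/345.15 + 0.32/493.15
Tg = 381.8 K


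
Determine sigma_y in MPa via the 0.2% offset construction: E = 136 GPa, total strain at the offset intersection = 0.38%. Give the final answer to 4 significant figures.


Offset strain = 0.002
Elastic strain at yield = total_strain - offset = 3.8e-03 - 0.002 = 1.8e-03
sigma_y = E * elastic_strain = 136000 * 1.8e-03
sigma_y = 244.8 MPa


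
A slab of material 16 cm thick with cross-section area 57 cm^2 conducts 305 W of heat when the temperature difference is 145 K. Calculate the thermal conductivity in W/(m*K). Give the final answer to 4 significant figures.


k = Q*L / (A*dT)
L = 0.16 m, A = 5.7e-03 m^2
k = 305 * 0.16 / (5.7e-03 * 145)
k = 59.04 W/(m*K)


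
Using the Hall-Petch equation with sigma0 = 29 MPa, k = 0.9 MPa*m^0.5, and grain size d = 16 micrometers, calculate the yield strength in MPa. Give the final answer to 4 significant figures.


sigma_y = sigma0 + k / sqrt(d)
d = 16 um = 1.6e-05 m
sigma_y = 29 + 0.9 / sqrt(1.6e-05)
sigma_y = 254 MPa


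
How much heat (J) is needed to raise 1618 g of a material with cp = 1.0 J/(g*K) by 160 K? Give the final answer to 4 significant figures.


Q = m * cp * dT
Q = 1618 * 1.0 * 160
Q = 258900 J


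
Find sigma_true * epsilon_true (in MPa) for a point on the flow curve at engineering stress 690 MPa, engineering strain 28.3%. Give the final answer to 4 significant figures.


sigma_true = sigma_eng * (1 + epsilon_eng)
sigma_true = 690 * (1 + 0.283) = 885.27 MPa
epsilon_true = ln(1 + epsilon_eng)
epsilon_true = ln(1 + 0.283) = 0.249201
sigma_true * epsilon_true = 885.27 * 0.249201 = 220.6 MPa


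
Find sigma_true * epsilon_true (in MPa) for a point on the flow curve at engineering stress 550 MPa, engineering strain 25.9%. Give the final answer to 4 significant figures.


sigma_true = sigma_eng * (1 + epsilon_eng)
sigma_true = 550 * (1 + 0.259) = 692.45 MPa
epsilon_true = ln(1 + epsilon_eng)
epsilon_true = ln(1 + 0.259) = 0.230318
sigma_true * epsilon_true = 692.45 * 0.230318 = 159.5 MPa


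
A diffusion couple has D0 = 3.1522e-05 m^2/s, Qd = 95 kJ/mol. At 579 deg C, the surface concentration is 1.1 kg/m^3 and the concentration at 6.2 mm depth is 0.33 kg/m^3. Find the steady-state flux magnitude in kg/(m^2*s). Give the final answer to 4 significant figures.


Step 1: D = D0 * exp(-Qd/(R*T))
T = 579 + 273.15 = 852.15 K
D = 3.1522e-05 * exp(-95e3 / (8.314 * 852.15)) = 4.73308e-11 m^2/s
Step 2: J = D * (C1 - C2) / dx
J = 4.73308e-11 * (1.1 - 0.33) / 6.2e-03
J = 5.878e-09 kg/(m^2*s)


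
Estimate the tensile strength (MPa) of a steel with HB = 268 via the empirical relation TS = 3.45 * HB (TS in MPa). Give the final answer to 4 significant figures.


TS (MPa) = 3.45 * HB
TS = 3.45 * 268
TS = 924.6 MPa


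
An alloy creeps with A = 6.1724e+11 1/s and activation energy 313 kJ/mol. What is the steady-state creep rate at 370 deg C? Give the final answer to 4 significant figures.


rate = A * exp(-Q / (R*T))
T = 370 + 273.15 = 643.15 K
rate = 6.1724e+11 * exp(-313e3 / (8.314 * 643.15))
rate = 2.337e-14 1/s


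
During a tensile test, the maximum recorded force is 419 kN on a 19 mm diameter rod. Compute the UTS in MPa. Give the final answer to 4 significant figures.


A0 = pi*(d/2)^2 = pi*(19/2)^2 = 283.529 mm^2
UTS = F_max / A0 = 419*1000 / 283.529
UTS = 1478 MPa


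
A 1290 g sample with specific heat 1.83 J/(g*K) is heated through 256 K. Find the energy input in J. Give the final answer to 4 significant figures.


Q = m * cp * dT
Q = 1290 * 1.83 * 256
Q = 604300 J


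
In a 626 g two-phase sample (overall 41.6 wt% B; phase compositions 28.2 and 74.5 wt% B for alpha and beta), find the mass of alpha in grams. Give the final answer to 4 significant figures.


f_alpha = (C_beta - C0) / (C_beta - C_alpha)
f_alpha = (74.5 - 41.6) / (74.5 - 28.2) = 0.710583
m_alpha = f_alpha * m_total = 0.710583 * 626 = 444.8 g


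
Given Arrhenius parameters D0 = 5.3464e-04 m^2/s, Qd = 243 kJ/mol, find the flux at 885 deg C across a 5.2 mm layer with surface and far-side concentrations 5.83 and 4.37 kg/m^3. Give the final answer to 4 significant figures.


Step 1: D = D0 * exp(-Qd/(R*T))
T = 885 + 273.15 = 1158.15 K
D = 5.3464e-04 * exp(-243e3 / (8.314 * 1158.15)) = 5.86044e-15 m^2/s
Step 2: J = D * (C1 - C2) / dx
J = 5.86044e-15 * (5.83 - 4.37) / 5.2e-03
J = 1.645e-12 kg/(m^2*s)


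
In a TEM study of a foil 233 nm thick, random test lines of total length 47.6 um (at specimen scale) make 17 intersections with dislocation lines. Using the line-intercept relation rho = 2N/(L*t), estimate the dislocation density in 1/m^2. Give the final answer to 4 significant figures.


rho = 2N / (L * t)
L = 47.6 um = 4.76e-05 m, t = 233 nm = 2.33e-07 m
rho = 2 * 17 / (4.76e-05 * 2.33e-07)
rho = 3.066e+12 1/m^2


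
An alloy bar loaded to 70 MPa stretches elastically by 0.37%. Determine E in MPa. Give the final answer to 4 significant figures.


E = sigma / epsilon
epsilon = 0.37% = 3.7e-03
E = 70 / 3.7e-03
E = 18920 MPa


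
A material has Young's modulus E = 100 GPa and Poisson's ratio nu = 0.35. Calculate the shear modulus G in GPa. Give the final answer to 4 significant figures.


G = E / (2*(1+nu))
G = 100 / (2*(1+0.35))
G = 37.04 GPa


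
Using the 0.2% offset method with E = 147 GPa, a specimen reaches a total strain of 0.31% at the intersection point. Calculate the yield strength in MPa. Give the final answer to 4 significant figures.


Offset strain = 0.002
Elastic strain at yield = total_strain - offset = 3.1e-03 - 0.002 = 1.1e-03
sigma_y = E * elastic_strain = 147000 * 1.1e-03
sigma_y = 161.7 MPa


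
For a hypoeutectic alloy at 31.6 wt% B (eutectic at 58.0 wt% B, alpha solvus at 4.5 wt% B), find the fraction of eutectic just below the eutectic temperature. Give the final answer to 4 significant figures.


f_primary = (C_e - C0) / (C_e - C_alpha_max)
f_primary = (58.0 - 31.6) / (58.0 - 4.5)
f_primary = 0.493458
f_eutectic = 1 - 0.493458 = 0.5065


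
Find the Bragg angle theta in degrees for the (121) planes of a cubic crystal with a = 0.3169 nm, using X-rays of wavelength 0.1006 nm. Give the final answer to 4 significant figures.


d = a / sqrt(h^2+k^2+l^2)
d = 0.3169 / sqrt(6) = 0.129374 nm
lambda = 2*d*sin(theta)  =>  sin(theta) = lambda / (2*d)
sin(theta) = 0.1006 / (2 * 0.129374) = 0.388796
theta = 22.88 deg


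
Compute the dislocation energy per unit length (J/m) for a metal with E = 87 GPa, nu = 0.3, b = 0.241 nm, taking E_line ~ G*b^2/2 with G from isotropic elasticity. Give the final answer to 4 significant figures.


Step 1: G = E / (2*(1+nu))
G = 87 / (2*(1+0.3)) = 33.4615 GPa = 3.34615e+10 Pa
Step 2: E_line = G*b^2/2
b = 0.241 nm = 2.41e-10 m
E_line = 0.5 * 3.34615e+10 * (2.41e-10)^2 = 9.717e-10 J/m


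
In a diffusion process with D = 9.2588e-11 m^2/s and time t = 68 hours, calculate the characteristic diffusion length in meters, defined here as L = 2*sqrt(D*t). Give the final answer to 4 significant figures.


t = 68 hr = 244800 s
Diffusion length = 2*sqrt(D*t)
= 2*sqrt(9.2588e-11 * 244800)
= 9.522e-03 m


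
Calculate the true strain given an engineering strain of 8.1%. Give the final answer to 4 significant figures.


epsilon_true = ln(1 + epsilon_eng)
epsilon_true = ln(1 + 0.081)
epsilon_true = 0.07789


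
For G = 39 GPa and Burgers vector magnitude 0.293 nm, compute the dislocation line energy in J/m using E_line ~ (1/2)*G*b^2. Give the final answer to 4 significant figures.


E = G*b^2/2
b = 0.293 nm = 2.93e-10 m
G = 39 GPa = 3.9e+10 Pa
E = 0.5 * 3.9e+10 * (2.93e-10)^2
E = 1.674e-09 J/m
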